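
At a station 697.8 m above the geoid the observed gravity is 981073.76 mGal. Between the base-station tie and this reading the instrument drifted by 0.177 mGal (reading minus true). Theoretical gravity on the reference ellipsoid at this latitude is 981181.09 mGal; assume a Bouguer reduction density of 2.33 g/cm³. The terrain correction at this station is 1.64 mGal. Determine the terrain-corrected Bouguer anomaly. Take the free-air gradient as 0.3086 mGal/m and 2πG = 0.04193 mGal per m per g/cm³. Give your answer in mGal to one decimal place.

Drift-corrected reading = 981073.76 − (0.177) = 981073.583 mGal
Free-air correction = 0.3086 × 697.8 = 215.34 mGal
Free-air anomaly = 981073.583 − 981181.09 + (215.34) = 107.833 mGal
Bouguer slab correction = 0.04193 × 2.33 × 697.8 = 68.17 mGal
Simple Bouguer anomaly = 107.833 − (68.17) = 39.663 mGal
Complete Bouguer anomaly = 39.663 + 1.64 = 41.303 mGal

41.3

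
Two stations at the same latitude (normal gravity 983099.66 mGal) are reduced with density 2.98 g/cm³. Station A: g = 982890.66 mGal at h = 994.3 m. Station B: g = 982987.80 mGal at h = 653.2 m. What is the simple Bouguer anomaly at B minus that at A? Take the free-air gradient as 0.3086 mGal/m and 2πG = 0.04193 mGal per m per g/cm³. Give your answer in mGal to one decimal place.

34.5

Δg_SB(A) = 982890.66 − 983099.66 + 0.3086×994.3 − 0.04193×2.98×994.3 = -26.40 mGal
Δg_SB(B) = 982987.80 − 983099.66 + 0.3086×653.2 − 0.04193×2.98×653.2 = 8.10 mGal
Difference = 8.10 − (-26.40) = 34.50 mGal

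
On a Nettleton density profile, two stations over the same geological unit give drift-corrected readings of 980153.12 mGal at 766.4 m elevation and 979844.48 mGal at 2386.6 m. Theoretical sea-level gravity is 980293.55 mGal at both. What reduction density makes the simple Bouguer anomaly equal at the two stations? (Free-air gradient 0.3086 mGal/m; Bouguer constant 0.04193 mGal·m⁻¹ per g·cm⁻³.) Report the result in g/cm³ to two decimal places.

2.82

Δg_obs = 979844.48 − 980153.12 = -308.64 mGal over Δh = 2386.6 − 766.4 = 1620.2 m
Equal Bouguer anomalies ⇒ Δg_obs + (0.3086 − 0.04193ρ)·Δh = 0
0.3086 − 0.04193ρ = −Δg_obs/Δh = 0.19050
ρ = (0.3086 − 0.19050) / 0.04193 = 2.82 g/cm³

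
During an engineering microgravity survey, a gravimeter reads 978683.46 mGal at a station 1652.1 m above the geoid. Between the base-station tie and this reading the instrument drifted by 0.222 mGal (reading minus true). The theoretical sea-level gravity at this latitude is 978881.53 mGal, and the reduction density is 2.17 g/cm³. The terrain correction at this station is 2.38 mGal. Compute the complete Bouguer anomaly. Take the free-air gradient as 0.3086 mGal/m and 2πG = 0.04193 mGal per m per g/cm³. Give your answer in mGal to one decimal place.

163.6

Drift-corrected reading = 978683.46 − (0.222) = 978683.238 mGal
Free-air correction = 0.3086 × 1652.1 = 509.84 mGal
Free-air anomaly = 978683.238 − 978881.53 + (509.84) = 311.548 mGal
Bouguer slab correction = 0.04193 × 2.17 × 1652.1 = 150.32 mGal
Simple Bouguer anomaly = 311.548 − (150.32) = 161.228 mGal
Complete Bouguer anomaly = 161.228 + 2.38 = 163.608 mGal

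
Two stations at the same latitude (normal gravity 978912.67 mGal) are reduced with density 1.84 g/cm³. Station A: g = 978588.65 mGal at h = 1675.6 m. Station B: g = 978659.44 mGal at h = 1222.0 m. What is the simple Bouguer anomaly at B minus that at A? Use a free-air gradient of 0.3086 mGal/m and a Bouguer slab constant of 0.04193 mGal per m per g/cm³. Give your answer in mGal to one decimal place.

-34.2

Δg_SB(A) = 978588.65 − 978912.67 + 0.3086×1675.6 − 0.04193×1.84×1675.6 = 63.80 mGal
Δg_SB(B) = 978659.44 − 978912.67 + 0.3086×1222.0 − 0.04193×1.84×1222.0 = 29.60 mGal
Difference = 29.60 − (63.80) = -34.20 mGal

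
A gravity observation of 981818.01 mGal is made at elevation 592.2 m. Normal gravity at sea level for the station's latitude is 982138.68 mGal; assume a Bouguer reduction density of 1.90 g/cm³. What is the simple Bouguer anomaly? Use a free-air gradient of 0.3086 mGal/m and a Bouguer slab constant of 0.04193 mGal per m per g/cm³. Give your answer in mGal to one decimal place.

Free-air correction = 0.3086 × 592.2 = 182.75 mGal
Free-air anomaly = 981818.01 − 982138.68 + (182.75) = -137.92 mGal
Bouguer slab correction = 0.04193 × 1.90 × 592.2 = 47.18 mGal
Simple Bouguer anomaly = -137.92 − (47.18) = -185.10 mGal

-185.1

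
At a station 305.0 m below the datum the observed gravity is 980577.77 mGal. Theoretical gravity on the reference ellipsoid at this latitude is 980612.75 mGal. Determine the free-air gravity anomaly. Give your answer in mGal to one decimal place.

Free-air correction = 0.3086 × -305.0 = -94.12 mGal
Free-air anomaly = 980577.77 − 980612.75 + (-94.12) = -129.10 mGal

-129.1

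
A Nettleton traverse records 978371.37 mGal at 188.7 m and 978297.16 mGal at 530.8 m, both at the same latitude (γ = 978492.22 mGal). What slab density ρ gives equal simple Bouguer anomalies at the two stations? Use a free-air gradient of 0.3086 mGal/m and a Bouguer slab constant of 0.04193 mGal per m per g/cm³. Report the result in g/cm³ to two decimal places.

2.19

Δg_obs = 978297.16 − 978371.37 = -74.21 mGal over Δh = 530.8 − 188.7 = 342.1 m
Equal Bouguer anomalies ⇒ Δg_obs + (0.3086 − 0.04193ρ)·Δh = 0
0.3086 − 0.04193ρ = −Δg_obs/Δh = 0.21692
ρ = (0.3086 − 0.21692) / 0.04193 = 2.19 g/cm³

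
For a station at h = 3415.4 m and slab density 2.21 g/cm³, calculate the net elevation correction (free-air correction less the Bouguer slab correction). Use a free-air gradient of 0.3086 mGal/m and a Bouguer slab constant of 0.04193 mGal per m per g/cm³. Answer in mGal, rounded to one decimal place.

737.5

Combined gradient = 0.3086 − 0.04193 × 2.21 = 0.2159347 mGal/m
Combined elevation correction = 0.2159347 × 3415.4 = 737.5 mGal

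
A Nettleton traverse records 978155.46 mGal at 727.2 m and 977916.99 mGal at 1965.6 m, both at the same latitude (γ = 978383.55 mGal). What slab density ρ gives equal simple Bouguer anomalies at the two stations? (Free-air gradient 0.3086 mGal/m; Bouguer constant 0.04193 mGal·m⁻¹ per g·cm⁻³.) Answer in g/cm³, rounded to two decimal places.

Δg_obs = 977916.99 − 978155.46 = -238.47 mGal over Δh = 1965.6 − 727.2 = 1238.4 m
Equal Bouguer anomalies ⇒ Δg_obs + (0.3086 − 0.04193ρ)·Δh = 0
0.3086 − 0.04193ρ = −Δg_obs/Δh = 0.19256
ρ = (0.3086 − 0.19256) / 0.04193 = 2.77 g/cm³

2.77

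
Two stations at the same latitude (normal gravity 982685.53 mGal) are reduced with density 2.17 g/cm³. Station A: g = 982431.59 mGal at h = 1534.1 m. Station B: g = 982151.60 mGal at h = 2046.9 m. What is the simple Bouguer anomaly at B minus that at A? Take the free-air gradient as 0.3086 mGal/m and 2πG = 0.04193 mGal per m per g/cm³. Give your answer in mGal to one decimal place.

Δg_SB(A) = 982431.59 − 982685.53 + 0.3086×1534.1 − 0.04193×2.17×1534.1 = 79.90 mGal
Δg_SB(B) = 982151.60 − 982685.53 + 0.3086×2046.9 − 0.04193×2.17×2046.9 = -88.50 mGal
Difference = -88.50 − (79.90) = -168.40 mGal

-168.4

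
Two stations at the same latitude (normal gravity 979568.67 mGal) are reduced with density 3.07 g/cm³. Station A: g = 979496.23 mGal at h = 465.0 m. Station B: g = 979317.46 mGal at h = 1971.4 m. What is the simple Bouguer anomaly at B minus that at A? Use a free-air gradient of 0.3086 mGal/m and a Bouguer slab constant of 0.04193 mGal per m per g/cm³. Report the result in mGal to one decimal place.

92.2

Δg_SB(A) = 979496.23 − 979568.67 + 0.3086×465.0 − 0.04193×3.07×465.0 = 11.20 mGal
Δg_SB(B) = 979317.46 − 979568.67 + 0.3086×1971.4 − 0.04193×3.07×1971.4 = 103.40 mGal
Difference = 103.40 − (11.20) = 92.20 mGal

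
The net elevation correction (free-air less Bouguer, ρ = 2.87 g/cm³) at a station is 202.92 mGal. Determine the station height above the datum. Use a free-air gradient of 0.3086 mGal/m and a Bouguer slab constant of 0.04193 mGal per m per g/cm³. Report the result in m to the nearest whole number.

Combined gradient = 0.3086 − 0.04193 × 2.87 = 0.1882609 mGal/m
h = 202.92 / 0.1882609 = 1077.87 m

1078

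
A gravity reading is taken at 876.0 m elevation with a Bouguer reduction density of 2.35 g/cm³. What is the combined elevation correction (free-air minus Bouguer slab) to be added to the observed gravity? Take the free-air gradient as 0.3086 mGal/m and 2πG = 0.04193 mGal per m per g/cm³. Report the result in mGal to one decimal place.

184.0

Combined gradient = 0.3086 − 0.04193 × 2.35 = 0.2100645 mGal/m
Combined elevation correction = 0.2100645 × 876.0 = 184.0 mGal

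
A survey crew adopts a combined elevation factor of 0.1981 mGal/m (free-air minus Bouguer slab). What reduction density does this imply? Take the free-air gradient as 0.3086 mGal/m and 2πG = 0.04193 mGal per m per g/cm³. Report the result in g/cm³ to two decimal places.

2.64

0.1981 = 0.3086 − 0.04193 × ρ
ρ = (0.3086 − 0.1981) / 0.04193 = 2.64 g/cm³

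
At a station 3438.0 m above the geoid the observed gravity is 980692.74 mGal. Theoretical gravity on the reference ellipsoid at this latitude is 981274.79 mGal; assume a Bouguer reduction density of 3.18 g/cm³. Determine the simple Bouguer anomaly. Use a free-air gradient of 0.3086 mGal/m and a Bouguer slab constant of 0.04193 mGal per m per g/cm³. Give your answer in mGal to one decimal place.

20.5

Free-air correction = 0.3086 × 3438.0 = 1060.97 mGal
Free-air anomaly = 980692.74 − 981274.79 + (1060.97) = 478.92 mGal
Bouguer slab correction = 0.04193 × 3.18 × 3438.0 = 458.41 mGal
Simple Bouguer anomaly = 478.92 − (458.41) = 20.51 mGal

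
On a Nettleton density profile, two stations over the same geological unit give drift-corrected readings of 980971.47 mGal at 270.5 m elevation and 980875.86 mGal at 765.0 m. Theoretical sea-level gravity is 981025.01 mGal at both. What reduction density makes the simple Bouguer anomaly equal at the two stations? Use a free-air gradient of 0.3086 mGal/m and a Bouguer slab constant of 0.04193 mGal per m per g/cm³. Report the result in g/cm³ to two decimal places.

Δg_obs = 980875.86 − 980971.47 = -95.61 mGal over Δh = 765.0 − 270.5 = 494.5 m
Equal Bouguer anomalies ⇒ Δg_obs + (0.3086 − 0.04193ρ)·Δh = 0
0.3086 − 0.04193ρ = −Δg_obs/Δh = 0.19335
ρ = (0.3086 − 0.19335) / 0.04193 = 2.75 g/cm³

2.75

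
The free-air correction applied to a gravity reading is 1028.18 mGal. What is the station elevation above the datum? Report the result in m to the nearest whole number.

h = 1028.18 / 0.3086 = 3331.76 m

3332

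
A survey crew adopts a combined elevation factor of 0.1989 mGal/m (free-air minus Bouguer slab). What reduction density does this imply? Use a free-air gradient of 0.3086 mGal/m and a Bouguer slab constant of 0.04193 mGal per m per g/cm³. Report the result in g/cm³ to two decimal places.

0.1989 = 0.3086 − 0.04193 × ρ
ρ = (0.3086 − 0.1989) / 0.04193 = 2.62 g/cm³

2.62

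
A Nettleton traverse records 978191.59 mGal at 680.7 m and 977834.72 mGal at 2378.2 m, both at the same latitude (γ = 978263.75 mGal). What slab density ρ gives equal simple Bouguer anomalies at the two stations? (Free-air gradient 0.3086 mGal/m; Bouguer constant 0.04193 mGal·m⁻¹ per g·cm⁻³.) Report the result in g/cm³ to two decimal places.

Δg_obs = 977834.72 − 978191.59 = -356.87 mGal over Δh = 2378.2 − 680.7 = 1697.5 m
Equal Bouguer anomalies ⇒ Δg_obs + (0.3086 − 0.04193ρ)·Δh = 0
0.3086 − 0.04193ρ = −Δg_obs/Δh = 0.21023
ρ = (0.3086 − 0.21023) / 0.04193 = 2.35 g/cm³

2.35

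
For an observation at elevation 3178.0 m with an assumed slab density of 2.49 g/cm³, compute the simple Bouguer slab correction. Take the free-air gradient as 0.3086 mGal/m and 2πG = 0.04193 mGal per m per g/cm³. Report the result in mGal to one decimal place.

Bouguer slab correction = 0.04193 × 2.49 × 3178.0 = 331.8 mGal

331.8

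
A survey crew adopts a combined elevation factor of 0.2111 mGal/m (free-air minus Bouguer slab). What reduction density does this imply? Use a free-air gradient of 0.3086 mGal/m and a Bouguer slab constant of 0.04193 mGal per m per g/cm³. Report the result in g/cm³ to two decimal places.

2.33

0.2111 = 0.3086 − 0.04193 × ρ
ρ = (0.3086 − 0.2111) / 0.04193 = 2.33 g/cm³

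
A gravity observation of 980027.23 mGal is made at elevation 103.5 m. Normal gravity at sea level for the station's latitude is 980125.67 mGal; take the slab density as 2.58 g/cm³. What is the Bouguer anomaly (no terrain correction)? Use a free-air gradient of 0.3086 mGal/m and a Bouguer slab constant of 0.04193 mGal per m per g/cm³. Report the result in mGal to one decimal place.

-77.7

Free-air correction = 0.3086 × 103.5 = 31.94 mGal
Free-air anomaly = 980027.23 − 980125.67 + (31.94) = -66.50 mGal
Bouguer slab correction = 0.04193 × 2.58 × 103.5 = 11.20 mGal
Simple Bouguer anomaly = -66.50 − (11.20) = -77.70 mGal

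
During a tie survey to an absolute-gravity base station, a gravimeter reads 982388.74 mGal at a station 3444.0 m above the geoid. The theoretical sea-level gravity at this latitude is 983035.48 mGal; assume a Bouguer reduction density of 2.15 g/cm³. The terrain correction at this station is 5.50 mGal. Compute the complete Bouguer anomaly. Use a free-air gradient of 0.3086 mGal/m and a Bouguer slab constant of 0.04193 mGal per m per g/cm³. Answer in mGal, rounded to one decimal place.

111.1

Free-air correction = 0.3086 × 3444.0 = 1062.82 mGal
Free-air anomaly = 982388.74 − 983035.48 + (1062.82) = 416.08 mGal
Bouguer slab correction = 0.04193 × 2.15 × 3444.0 = 310.47 mGal
Simple Bouguer anomaly = 416.08 − (310.47) = 105.61 mGal
Complete Bouguer anomaly = 105.61 + 5.50 = 111.11 mGal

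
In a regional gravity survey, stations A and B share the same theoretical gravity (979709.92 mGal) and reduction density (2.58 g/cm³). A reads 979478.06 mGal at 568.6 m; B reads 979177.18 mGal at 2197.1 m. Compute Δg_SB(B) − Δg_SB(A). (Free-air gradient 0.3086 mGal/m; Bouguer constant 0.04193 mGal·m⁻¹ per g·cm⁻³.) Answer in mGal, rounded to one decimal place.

25.5

Δg_SB(A) = 979478.06 − 979709.92 + 0.3086×568.6 − 0.04193×2.58×568.6 = -117.90 mGal
Δg_SB(B) = 979177.18 − 979709.92 + 0.3086×2197.1 − 0.04193×2.58×2197.1 = -92.40 mGal
Difference = -92.40 − (-117.90) = 25.50 mGal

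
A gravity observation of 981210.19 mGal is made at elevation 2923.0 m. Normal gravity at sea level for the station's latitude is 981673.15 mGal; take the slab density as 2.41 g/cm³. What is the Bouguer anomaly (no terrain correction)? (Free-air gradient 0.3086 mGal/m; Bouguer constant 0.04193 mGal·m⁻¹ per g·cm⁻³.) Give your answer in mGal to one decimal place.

Free-air correction = 0.3086 × 2923.0 = 902.04 mGal
Free-air anomaly = 981210.19 − 981673.15 + (902.04) = 439.08 mGal
Bouguer slab correction = 0.04193 × 2.41 × 2923.0 = 295.37 mGal
Simple Bouguer anomaly = 439.08 − (295.37) = 143.71 mGal

143.7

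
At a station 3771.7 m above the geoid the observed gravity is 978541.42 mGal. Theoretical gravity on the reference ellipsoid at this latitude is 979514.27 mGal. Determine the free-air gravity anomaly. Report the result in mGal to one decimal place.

Free-air correction = 0.3086 × 3771.7 = 1163.95 mGal
Free-air anomaly = 978541.42 − 979514.27 + (1163.95) = 191.10 mGal

191.1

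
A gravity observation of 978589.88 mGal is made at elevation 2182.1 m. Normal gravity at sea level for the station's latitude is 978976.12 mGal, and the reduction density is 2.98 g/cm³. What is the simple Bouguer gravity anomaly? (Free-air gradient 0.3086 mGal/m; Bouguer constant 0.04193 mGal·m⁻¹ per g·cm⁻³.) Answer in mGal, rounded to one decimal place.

14.5

Free-air correction = 0.3086 × 2182.1 = 673.40 mGal
Free-air anomaly = 978589.88 − 978976.12 + (673.40) = 287.16 mGal
Bouguer slab correction = 0.04193 × 2.98 × 2182.1 = 272.66 mGal
Simple Bouguer anomaly = 287.16 − (272.66) = 14.50 mGal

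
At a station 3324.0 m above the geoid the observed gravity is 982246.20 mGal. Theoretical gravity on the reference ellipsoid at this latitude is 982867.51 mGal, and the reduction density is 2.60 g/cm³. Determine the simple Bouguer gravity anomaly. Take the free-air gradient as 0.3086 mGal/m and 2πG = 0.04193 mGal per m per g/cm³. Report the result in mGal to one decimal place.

Free-air correction = 0.3086 × 3324.0 = 1025.79 mGal
Free-air anomaly = 982246.20 − 982867.51 + (1025.79) = 404.48 mGal
Bouguer slab correction = 0.04193 × 2.60 × 3324.0 = 362.38 mGal
Simple Bouguer anomaly = 404.48 − (362.38) = 42.10 mGal

42.1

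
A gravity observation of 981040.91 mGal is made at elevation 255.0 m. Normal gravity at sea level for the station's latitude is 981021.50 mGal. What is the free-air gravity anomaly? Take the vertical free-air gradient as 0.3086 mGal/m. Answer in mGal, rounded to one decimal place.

98.1

Free-air correction = 0.3086 × 255.0 = 78.69 mGal
Free-air anomaly = 981040.91 − 981021.50 + (78.69) = 98.10 mGal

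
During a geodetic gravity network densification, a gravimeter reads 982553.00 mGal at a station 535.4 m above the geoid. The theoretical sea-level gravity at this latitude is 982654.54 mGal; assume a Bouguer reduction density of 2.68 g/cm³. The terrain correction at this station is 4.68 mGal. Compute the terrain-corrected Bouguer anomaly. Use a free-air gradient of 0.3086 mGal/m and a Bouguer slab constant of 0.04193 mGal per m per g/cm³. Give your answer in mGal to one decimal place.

Free-air correction = 0.3086 × 535.4 = 165.22 mGal
Free-air anomaly = 982553.00 − 982654.54 + (165.22) = 63.68 mGal
Bouguer slab correction = 0.04193 × 2.68 × 535.4 = 60.16 mGal
Simple Bouguer anomaly = 63.68 − (60.16) = 3.52 mGal
Complete Bouguer anomaly = 3.52 + 4.68 = 8.20 mGal

8.2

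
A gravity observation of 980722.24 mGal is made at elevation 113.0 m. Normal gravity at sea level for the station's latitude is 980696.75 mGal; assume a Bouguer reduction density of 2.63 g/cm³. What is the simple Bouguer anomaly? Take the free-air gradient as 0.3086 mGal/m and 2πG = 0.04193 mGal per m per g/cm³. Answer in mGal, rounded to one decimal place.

47.9

Free-air correction = 0.3086 × 113.0 = 34.87 mGal
Free-air anomaly = 980722.24 − 980696.75 + (34.87) = 60.36 mGal
Bouguer slab correction = 0.04193 × 2.63 × 113.0 = 12.46 mGal
Simple Bouguer anomaly = 60.36 − (12.46) = 47.90 mGal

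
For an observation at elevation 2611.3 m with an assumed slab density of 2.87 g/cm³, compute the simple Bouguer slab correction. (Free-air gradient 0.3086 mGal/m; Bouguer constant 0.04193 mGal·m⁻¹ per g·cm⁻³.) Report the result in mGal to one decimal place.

Bouguer slab correction = 0.04193 × 2.87 × 2611.3 = 314.2 mGal

314.2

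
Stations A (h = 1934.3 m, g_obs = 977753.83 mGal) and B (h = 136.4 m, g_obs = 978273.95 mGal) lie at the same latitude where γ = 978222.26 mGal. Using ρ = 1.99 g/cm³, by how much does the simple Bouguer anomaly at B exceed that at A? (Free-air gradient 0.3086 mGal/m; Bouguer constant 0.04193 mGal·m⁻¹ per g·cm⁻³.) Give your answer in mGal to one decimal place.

Δg_SB(A) = 977753.83 − 978222.26 + 0.3086×1934.3 − 0.04193×1.99×1934.3 = -32.90 mGal
Δg_SB(B) = 978273.95 − 978222.26 + 0.3086×136.4 − 0.04193×1.99×136.4 = 82.40 mGal
Difference = 82.40 − (-32.90) = 115.30 mGal

115.3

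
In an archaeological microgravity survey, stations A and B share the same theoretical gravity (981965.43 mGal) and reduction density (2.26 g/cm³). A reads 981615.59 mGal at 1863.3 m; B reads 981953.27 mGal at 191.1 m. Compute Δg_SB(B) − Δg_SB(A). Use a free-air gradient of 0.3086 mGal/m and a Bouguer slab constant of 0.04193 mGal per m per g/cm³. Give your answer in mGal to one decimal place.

Δg_SB(A) = 981615.59 − 981965.43 + 0.3086×1863.3 − 0.04193×2.26×1863.3 = 48.60 mGal
Δg_SB(B) = 981953.27 − 981965.43 + 0.3086×191.1 − 0.04193×2.26×191.1 = 28.70 mGal
Difference = 28.70 − (48.60) = -19.90 mGal

-19.9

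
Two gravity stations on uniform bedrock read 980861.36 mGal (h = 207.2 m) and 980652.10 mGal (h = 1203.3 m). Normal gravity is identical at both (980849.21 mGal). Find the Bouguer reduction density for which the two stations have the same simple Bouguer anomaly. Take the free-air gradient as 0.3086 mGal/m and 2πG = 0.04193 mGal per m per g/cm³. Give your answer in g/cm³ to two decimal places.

2.35

Δg_obs = 980652.10 − 980861.36 = -209.26 mGal over Δh = 1203.3 − 207.2 = 996.1 m
Equal Bouguer anomalies ⇒ Δg_obs + (0.3086 − 0.04193ρ)·Δh = 0
0.3086 − 0.04193ρ = −Δg_obs/Δh = 0.21008
ρ = (0.3086 − 0.21008) / 0.04193 = 2.35 g/cm³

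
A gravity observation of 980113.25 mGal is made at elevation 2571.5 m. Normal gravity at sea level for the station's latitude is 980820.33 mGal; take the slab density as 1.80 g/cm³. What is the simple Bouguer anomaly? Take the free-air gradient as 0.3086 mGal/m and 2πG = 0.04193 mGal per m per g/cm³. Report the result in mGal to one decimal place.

Free-air correction = 0.3086 × 2571.5 = 793.56 mGal
Free-air anomaly = 980113.25 − 980820.33 + (793.56) = 86.48 mGal
Bouguer slab correction = 0.04193 × 1.80 × 2571.5 = 194.08 mGal
Simple Bouguer anomaly = 86.48 − (194.08) = -107.60 mGal

-107.6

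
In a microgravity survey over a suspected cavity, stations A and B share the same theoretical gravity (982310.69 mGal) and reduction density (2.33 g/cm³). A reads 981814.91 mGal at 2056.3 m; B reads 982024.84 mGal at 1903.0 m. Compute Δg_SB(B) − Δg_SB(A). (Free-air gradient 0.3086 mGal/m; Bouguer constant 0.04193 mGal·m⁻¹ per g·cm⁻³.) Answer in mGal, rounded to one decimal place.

177.6

Δg_SB(A) = 981814.91 − 982310.69 + 0.3086×2056.3 − 0.04193×2.33×2056.3 = -62.10 mGal
Δg_SB(B) = 982024.84 − 982310.69 + 0.3086×1903.0 − 0.04193×2.33×1903.0 = 115.50 mGal
Difference = 115.50 − (-62.10) = 177.60 mGal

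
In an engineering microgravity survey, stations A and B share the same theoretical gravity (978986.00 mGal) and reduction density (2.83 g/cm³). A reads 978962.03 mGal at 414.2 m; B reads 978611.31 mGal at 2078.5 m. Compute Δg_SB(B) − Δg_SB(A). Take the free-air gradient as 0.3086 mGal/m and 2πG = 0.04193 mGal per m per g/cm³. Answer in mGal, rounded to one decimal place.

Δg_SB(A) = 978962.03 − 978986.00 + 0.3086×414.2 − 0.04193×2.83×414.2 = 54.70 mGal
Δg_SB(B) = 978611.31 − 978986.00 + 0.3086×2078.5 − 0.04193×2.83×2078.5 = 20.10 mGal
Difference = 20.10 − (54.70) = -34.60 mGal

-34.6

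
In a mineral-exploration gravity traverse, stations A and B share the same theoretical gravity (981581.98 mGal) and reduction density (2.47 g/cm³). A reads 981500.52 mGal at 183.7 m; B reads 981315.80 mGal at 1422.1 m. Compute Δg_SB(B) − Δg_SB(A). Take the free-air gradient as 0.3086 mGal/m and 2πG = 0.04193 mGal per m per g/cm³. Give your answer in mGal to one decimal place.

69.2

Δg_SB(A) = 981500.52 − 981581.98 + 0.3086×183.7 − 0.04193×2.47×183.7 = -43.80 mGal
Δg_SB(B) = 981315.80 − 981581.98 + 0.3086×1422.1 − 0.04193×2.47×1422.1 = 25.40 mGal
Difference = 25.40 − (-43.80) = 69.20 mGal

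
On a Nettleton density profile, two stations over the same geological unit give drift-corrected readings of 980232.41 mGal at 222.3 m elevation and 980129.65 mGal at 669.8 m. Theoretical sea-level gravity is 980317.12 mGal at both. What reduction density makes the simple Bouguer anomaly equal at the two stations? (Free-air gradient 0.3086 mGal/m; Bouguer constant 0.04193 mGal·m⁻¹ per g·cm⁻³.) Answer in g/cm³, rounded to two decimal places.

1.88

Δg_obs = 980129.65 − 980232.41 = -102.76 mGal over Δh = 669.8 − 222.3 = 447.5 m
Equal Bouguer anomalies ⇒ Δg_obs + (0.3086 − 0.04193ρ)·Δh = 0
0.3086 − 0.04193ρ = −Δg_obs/Δh = 0.22963
ρ = (0.3086 − 0.22963) / 0.04193 = 1.88 g/cm³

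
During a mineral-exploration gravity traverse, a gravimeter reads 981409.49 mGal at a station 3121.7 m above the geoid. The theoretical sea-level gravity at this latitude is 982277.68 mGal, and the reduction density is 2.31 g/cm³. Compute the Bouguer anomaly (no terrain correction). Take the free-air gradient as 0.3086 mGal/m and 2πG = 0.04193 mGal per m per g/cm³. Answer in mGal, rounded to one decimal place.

Free-air correction = 0.3086 × 3121.7 = 963.36 mGal
Free-air anomaly = 981409.49 − 982277.68 + (963.36) = 95.17 mGal
Bouguer slab correction = 0.04193 × 2.31 × 3121.7 = 302.36 mGal
Simple Bouguer anomaly = 95.17 − (302.36) = -207.19 mGal

-207.2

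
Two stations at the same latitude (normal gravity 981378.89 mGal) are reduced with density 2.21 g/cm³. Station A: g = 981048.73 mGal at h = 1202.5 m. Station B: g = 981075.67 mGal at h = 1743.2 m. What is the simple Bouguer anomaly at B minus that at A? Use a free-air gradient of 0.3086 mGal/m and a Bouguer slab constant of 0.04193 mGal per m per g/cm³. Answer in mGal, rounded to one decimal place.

Δg_SB(A) = 981048.73 − 981378.89 + 0.3086×1202.5 − 0.04193×2.21×1202.5 = -70.50 mGal
Δg_SB(B) = 981075.67 − 981378.89 + 0.3086×1743.2 − 0.04193×2.21×1743.2 = 73.20 mGal
Difference = 73.20 − (-70.50) = 143.70 mGal

143.7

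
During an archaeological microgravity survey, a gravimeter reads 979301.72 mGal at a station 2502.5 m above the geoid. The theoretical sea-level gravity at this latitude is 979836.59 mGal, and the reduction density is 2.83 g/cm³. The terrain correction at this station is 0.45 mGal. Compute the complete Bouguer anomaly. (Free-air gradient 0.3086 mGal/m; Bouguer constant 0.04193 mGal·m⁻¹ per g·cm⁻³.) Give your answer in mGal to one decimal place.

-59.1

Free-air correction = 0.3086 × 2502.5 = 772.27 mGal
Free-air anomaly = 979301.72 − 979836.59 + (772.27) = 237.40 mGal
Bouguer slab correction = 0.04193 × 2.83 × 2502.5 = 296.95 mGal
Simple Bouguer anomaly = 237.40 − (296.95) = -59.55 mGal
Complete Bouguer anomaly = -59.55 + 0.45 = -59.10 mGal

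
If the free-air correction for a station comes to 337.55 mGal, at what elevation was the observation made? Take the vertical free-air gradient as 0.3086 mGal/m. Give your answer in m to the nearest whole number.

1094

h = 337.55 / 0.3086 = 1093.81 m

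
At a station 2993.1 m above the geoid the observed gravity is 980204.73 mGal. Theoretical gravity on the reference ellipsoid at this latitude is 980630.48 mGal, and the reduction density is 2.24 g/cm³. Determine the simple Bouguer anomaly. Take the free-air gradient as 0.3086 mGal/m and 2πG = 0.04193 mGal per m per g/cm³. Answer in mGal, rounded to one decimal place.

216.8

Free-air correction = 0.3086 × 2993.1 = 923.67 mGal
Free-air anomaly = 980204.73 − 980630.48 + (923.67) = 497.92 mGal
Bouguer slab correction = 0.04193 × 2.24 × 2993.1 = 281.12 mGal
Simple Bouguer anomaly = 497.92 − (281.12) = 216.80 mGal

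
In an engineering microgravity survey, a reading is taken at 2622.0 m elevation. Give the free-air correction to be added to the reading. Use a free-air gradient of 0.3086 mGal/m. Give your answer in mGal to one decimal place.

809.1

Free-air correction = 0.3086 × 2622.0 = 809.1 mGal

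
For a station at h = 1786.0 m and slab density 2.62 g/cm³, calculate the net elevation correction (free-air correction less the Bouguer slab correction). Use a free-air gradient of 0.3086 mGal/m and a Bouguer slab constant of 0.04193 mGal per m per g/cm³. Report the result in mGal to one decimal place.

Combined gradient = 0.3086 − 0.04193 × 2.62 = 0.1987434 mGal/m
Combined elevation correction = 0.1987434 × 1786.0 = 355.0 mGal

355.0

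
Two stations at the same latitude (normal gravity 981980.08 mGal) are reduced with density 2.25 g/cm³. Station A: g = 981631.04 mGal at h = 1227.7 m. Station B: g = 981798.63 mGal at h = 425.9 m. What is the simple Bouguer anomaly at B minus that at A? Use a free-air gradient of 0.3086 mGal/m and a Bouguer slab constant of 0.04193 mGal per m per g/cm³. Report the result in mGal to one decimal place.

Δg_SB(A) = 981631.04 − 981980.08 + 0.3086×1227.7 − 0.04193×2.25×1227.7 = -86.00 mGal
Δg_SB(B) = 981798.63 − 981980.08 + 0.3086×425.9 − 0.04193×2.25×425.9 = -90.20 mGal
Difference = -90.20 − (-86.00) = -4.20 mGal

-4.2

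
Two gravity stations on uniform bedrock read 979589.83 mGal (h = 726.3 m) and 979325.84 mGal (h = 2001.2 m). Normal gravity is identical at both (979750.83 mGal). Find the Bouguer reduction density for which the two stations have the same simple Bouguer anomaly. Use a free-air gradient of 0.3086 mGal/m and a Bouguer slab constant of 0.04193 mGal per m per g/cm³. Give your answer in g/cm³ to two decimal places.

Δg_obs = 979325.84 − 979589.83 = -263.99 mGal over Δh = 2001.2 − 726.3 = 1274.9 m
Equal Bouguer anomalies ⇒ Δg_obs + (0.3086 − 0.04193ρ)·Δh = 0
0.3086 − 0.04193ρ = −Δg_obs/Δh = 0.20707
ρ = (0.3086 − 0.20707) / 0.04193 = 2.42 g/cm³

2.42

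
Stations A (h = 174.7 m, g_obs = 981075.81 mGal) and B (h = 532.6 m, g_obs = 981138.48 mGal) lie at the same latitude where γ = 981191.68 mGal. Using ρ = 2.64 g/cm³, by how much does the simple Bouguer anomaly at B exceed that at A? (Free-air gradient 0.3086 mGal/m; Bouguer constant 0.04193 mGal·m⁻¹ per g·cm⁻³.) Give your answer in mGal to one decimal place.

133.5

Δg_SB(A) = 981075.81 − 981191.68 + 0.3086×174.7 − 0.04193×2.64×174.7 = -81.30 mGal
Δg_SB(B) = 981138.48 − 981191.68 + 0.3086×532.6 − 0.04193×2.64×532.6 = 52.20 mGal
Difference = 52.20 − (-81.30) = 133.50 mGal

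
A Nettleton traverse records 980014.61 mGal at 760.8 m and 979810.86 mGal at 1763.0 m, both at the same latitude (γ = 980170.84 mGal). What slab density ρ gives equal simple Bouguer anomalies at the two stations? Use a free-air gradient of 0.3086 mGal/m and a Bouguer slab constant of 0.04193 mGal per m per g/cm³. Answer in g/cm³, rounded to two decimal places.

2.51

Δg_obs = 979810.86 − 980014.61 = -203.75 mGal over Δh = 1763.0 − 760.8 = 1002.2 m
Equal Bouguer anomalies ⇒ Δg_obs + (0.3086 − 0.04193ρ)·Δh = 0
0.3086 − 0.04193ρ = −Δg_obs/Δh = 0.20330
ρ = (0.3086 − 0.20330) / 0.04193 = 2.51 g/cm³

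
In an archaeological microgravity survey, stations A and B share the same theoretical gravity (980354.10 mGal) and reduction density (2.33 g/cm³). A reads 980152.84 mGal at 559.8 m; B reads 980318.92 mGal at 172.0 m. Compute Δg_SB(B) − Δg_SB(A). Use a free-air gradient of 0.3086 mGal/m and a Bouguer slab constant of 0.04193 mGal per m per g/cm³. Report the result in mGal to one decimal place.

84.3

Δg_SB(A) = 980152.84 − 980354.10 + 0.3086×559.8 − 0.04193×2.33×559.8 = -83.20 mGal
Δg_SB(B) = 980318.92 − 980354.10 + 0.3086×172.0 − 0.04193×2.33×172.0 = 1.10 mGal
Difference = 1.10 − (-83.20) = 84.30 mGal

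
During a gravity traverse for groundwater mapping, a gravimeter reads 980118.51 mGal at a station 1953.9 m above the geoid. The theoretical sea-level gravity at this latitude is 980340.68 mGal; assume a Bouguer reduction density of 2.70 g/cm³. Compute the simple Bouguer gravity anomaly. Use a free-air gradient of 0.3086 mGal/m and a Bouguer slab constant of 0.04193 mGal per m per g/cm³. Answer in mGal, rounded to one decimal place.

159.6

Free-air correction = 0.3086 × 1953.9 = 602.97 mGal
Free-air anomaly = 980118.51 − 980340.68 + (602.97) = 380.80 mGal
Bouguer slab correction = 0.04193 × 2.70 × 1953.9 = 221.20 mGal
Simple Bouguer anomaly = 380.80 − (221.20) = 159.60 mGal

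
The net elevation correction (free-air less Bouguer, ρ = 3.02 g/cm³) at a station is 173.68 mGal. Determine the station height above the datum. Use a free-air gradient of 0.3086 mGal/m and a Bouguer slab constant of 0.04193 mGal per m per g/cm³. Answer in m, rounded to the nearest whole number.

954

Combined gradient = 0.3086 − 0.04193 × 3.02 = 0.1819714 mGal/m
h = 173.68 / 0.1819714 = 954.44 m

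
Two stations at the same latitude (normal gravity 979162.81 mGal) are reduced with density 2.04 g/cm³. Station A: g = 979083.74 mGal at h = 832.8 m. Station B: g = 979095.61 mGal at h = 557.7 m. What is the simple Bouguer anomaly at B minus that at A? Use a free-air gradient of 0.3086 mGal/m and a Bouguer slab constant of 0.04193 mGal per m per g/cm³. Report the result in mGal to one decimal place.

Δg_SB(A) = 979083.74 − 979162.81 + 0.3086×832.8 − 0.04193×2.04×832.8 = 106.70 mGal
Δg_SB(B) = 979095.61 − 979162.81 + 0.3086×557.7 − 0.04193×2.04×557.7 = 57.20 mGal
Difference = 57.20 − (106.70) = -49.50 mGal

-49.5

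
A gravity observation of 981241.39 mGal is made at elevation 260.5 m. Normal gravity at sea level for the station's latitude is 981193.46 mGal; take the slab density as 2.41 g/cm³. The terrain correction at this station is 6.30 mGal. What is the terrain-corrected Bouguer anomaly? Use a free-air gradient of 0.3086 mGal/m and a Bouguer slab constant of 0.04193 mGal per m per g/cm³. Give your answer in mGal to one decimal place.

Free-air correction = 0.3086 × 260.5 = 80.39 mGal
Free-air anomaly = 981241.39 − 981193.46 + (80.39) = 128.32 mGal
Bouguer slab correction = 0.04193 × 2.41 × 260.5 = 26.32 mGal
Simple Bouguer anomaly = 128.32 − (26.32) = 102.00 mGal
Complete Bouguer anomaly = 102.00 + 6.30 = 108.30 mGal

108.3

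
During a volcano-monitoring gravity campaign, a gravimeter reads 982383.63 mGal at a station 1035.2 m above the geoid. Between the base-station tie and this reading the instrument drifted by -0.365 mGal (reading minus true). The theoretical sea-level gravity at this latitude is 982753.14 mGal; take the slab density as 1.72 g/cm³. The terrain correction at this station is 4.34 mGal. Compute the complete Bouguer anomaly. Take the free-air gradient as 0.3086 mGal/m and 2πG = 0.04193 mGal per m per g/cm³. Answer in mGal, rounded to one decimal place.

Drift-corrected reading = 982383.63 − (-0.365) = 982383.995 mGal
Free-air correction = 0.3086 × 1035.2 = 319.46 mGal
Free-air anomaly = 982383.995 − 982753.14 + (319.46) = -49.685 mGal
Bouguer slab correction = 0.04193 × 1.72 × 1035.2 = 74.66 mGal
Simple Bouguer anomaly = -49.685 − (74.66) = -124.345 mGal
Complete Bouguer anomaly = -124.345 + 4.34 = -120.005 mGal

-120.0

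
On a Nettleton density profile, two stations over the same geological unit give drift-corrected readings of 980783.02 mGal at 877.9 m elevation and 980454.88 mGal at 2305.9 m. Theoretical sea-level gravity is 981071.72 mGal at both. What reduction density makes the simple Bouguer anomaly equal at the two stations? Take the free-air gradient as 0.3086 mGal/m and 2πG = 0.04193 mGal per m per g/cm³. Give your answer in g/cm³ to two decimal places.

1.88

Δg_obs = 980454.88 − 980783.02 = -328.14 mGal over Δh = 2305.9 − 877.9 = 1428.0 m
Equal Bouguer anomalies ⇒ Δg_obs + (0.3086 − 0.04193ρ)·Δh = 0
0.3086 − 0.04193ρ = −Δg_obs/Δh = 0.22979
ρ = (0.3086 − 0.22979) / 0.04193 = 1.88 g/cm³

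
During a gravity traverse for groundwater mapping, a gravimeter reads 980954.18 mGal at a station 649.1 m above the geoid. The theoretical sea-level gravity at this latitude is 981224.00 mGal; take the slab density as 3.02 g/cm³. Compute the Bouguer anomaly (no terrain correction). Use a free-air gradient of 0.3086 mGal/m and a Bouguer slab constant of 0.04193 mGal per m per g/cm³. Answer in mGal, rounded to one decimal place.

Free-air correction = 0.3086 × 649.1 = 200.31 mGal
Free-air anomaly = 980954.18 − 981224.00 + (200.31) = -69.51 mGal
Bouguer slab correction = 0.04193 × 3.02 × 649.1 = 82.19 mGal
Simple Bouguer anomaly = -69.51 − (82.19) = -151.70 mGal

-151.7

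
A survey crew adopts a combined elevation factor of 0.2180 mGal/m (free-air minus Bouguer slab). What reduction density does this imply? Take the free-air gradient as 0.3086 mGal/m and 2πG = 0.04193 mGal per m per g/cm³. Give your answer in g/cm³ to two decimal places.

2.16

0.2180 = 0.3086 − 0.04193 × ρ
ρ = (0.3086 − 0.2180) / 0.04193 = 2.16 g/cm³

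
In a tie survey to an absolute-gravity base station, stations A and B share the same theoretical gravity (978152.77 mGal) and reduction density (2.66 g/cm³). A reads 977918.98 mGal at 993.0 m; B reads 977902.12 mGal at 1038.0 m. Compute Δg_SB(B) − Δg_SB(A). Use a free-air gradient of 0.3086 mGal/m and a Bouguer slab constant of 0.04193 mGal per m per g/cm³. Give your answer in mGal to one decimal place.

Δg_SB(A) = 977918.98 − 978152.77 + 0.3086×993.0 − 0.04193×2.66×993.0 = -38.10 mGal
Δg_SB(B) = 977902.12 − 978152.77 + 0.3086×1038.0 − 0.04193×2.66×1038.0 = -46.10 mGal
Difference = -46.10 − (-38.10) = -8.00 mGal

-8.0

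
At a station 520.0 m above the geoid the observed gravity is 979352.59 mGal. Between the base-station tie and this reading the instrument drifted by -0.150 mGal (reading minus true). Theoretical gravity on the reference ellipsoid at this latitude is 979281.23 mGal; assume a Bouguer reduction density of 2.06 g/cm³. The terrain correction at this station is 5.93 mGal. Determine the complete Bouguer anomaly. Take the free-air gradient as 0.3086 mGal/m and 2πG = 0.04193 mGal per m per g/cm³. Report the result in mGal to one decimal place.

Drift-corrected reading = 979352.59 − (-0.150) = 979352.740 mGal
Free-air correction = 0.3086 × 520.0 = 160.47 mGal
Free-air anomaly = 979352.740 − 979281.23 + (160.47) = 231.980 mGal
Bouguer slab correction = 0.04193 × 2.06 × 520.0 = 44.92 mGal
Simple Bouguer anomaly = 231.980 − (44.92) = 187.060 mGal
Complete Bouguer anomaly = 187.060 + 5.93 = 192.990 mGal

193.0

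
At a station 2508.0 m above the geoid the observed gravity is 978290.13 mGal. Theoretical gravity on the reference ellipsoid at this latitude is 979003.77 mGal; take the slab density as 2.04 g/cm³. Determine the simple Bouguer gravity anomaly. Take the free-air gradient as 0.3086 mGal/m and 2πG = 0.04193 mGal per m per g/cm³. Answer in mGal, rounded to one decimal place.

Free-air correction = 0.3086 × 2508.0 = 773.97 mGal
Free-air anomaly = 978290.13 − 979003.77 + (773.97) = 60.33 mGal
Bouguer slab correction = 0.04193 × 2.04 × 2508.0 = 214.53 mGal
Simple Bouguer anomaly = 60.33 − (214.53) = -154.20 mGal

-154.2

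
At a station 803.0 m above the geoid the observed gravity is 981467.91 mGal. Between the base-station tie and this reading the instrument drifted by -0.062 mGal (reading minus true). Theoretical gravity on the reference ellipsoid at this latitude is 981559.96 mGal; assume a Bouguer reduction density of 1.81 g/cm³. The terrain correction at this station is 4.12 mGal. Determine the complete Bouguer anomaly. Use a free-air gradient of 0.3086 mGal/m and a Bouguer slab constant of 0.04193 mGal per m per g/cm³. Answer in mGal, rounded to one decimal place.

Drift-corrected reading = 981467.91 − (-0.062) = 981467.972 mGal
Free-air correction = 0.3086 × 803.0 = 247.81 mGal
Free-air anomaly = 981467.972 − 981559.96 + (247.81) = 155.822 mGal
Bouguer slab correction = 0.04193 × 1.81 × 803.0 = 60.94 mGal
Simple Bouguer anomaly = 155.822 − (60.94) = 94.882 mGal
Complete Bouguer anomaly = 94.882 + 4.12 = 99.002 mGal

99.0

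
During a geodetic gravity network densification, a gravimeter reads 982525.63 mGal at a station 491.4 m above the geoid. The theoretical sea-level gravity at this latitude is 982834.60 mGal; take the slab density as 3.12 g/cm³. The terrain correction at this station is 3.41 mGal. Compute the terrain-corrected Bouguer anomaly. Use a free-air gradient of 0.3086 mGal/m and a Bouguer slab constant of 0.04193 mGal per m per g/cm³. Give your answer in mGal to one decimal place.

Free-air correction = 0.3086 × 491.4 = 151.65 mGal
Free-air anomaly = 982525.63 − 982834.60 + (151.65) = -157.32 mGal
Bouguer slab correction = 0.04193 × 3.12 × 491.4 = 64.29 mGal
Simple Bouguer anomaly = -157.32 − (64.29) = -221.61 mGal
Complete Bouguer anomaly = -221.61 + 3.41 = -218.20 mGal

-218.2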